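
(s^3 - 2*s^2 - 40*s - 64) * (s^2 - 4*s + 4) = s^5 - 6*s^4 - 28*s^3 + 88*s^2 + 96*s - 256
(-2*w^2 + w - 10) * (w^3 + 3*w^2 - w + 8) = -2*w^5 - 5*w^4 - 5*w^3 - 47*w^2 + 18*w - 80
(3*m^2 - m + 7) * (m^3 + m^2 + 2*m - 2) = 3*m^5 + 2*m^4 + 12*m^3 - m^2 + 16*m - 14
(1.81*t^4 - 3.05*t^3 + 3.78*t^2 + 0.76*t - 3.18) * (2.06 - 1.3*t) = -2.353*t^5 + 7.6936*t^4 - 11.197*t^3 + 6.7988*t^2 + 5.6996*t - 6.5508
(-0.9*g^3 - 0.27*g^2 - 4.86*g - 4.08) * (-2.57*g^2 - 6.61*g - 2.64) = 2.313*g^5 + 6.6429*g^4 + 16.6509*g^3 + 43.323*g^2 + 39.7992*g + 10.7712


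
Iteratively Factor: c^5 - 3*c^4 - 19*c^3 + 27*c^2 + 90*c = (c - 5)*(c^4 + 2*c^3 - 9*c^2 - 18*c) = (c - 5)*(c + 3)*(c^3 - c^2 - 6*c) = (c - 5)*(c + 2)*(c + 3)*(c^2 - 3*c) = c*(c - 5)*(c + 2)*(c + 3)*(c - 3)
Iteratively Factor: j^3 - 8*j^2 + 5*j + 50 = (j + 2)*(j^2 - 10*j + 25) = (j - 5)*(j + 2)*(j - 5)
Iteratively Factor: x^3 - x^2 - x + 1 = (x - 1)*(x^2 - 1) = (x - 1)^2*(x + 1)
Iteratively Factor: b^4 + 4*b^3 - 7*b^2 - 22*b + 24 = (b - 1)*(b^3 + 5*b^2 - 2*b - 24) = (b - 1)*(b + 4)*(b^2 + b - 6) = (b - 2)*(b - 1)*(b + 4)*(b + 3)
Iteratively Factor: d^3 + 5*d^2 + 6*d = (d + 2)*(d^2 + 3*d) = d*(d + 2)*(d + 3)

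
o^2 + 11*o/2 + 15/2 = (o + 5/2)*(o + 3)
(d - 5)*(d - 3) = d^2 - 8*d + 15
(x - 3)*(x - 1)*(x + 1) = x^3 - 3*x^2 - x + 3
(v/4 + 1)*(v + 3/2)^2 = v^3/4 + 7*v^2/4 + 57*v/16 + 9/4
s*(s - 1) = s^2 - s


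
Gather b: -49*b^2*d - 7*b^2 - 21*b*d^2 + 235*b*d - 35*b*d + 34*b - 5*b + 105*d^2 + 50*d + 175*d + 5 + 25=b^2*(-49*d - 7) + b*(-21*d^2 + 200*d + 29) + 105*d^2 + 225*d + 30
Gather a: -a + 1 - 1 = -a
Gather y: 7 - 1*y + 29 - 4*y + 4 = 40 - 5*y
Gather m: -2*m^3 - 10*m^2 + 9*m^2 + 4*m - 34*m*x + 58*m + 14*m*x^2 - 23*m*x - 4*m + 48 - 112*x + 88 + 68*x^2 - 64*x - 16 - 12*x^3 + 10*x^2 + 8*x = -2*m^3 - m^2 + m*(14*x^2 - 57*x + 58) - 12*x^3 + 78*x^2 - 168*x + 120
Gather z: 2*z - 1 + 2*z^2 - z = 2*z^2 + z - 1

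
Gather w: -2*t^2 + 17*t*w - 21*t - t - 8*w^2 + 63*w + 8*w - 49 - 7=-2*t^2 - 22*t - 8*w^2 + w*(17*t + 71) - 56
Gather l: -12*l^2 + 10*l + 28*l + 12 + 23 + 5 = -12*l^2 + 38*l + 40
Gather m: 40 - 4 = 36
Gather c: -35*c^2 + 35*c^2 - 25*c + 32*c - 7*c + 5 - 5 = 0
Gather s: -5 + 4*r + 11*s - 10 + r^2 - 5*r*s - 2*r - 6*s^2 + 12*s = r^2 + 2*r - 6*s^2 + s*(23 - 5*r) - 15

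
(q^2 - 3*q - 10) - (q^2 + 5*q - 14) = 4 - 8*q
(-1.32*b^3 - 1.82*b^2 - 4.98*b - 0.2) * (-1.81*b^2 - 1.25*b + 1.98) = 2.3892*b^5 + 4.9442*b^4 + 8.6752*b^3 + 2.9834*b^2 - 9.6104*b - 0.396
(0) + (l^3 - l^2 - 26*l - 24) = l^3 - l^2 - 26*l - 24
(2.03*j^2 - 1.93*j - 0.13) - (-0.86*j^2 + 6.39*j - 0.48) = 2.89*j^2 - 8.32*j + 0.35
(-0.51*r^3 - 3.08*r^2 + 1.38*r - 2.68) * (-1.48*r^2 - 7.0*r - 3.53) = 0.7548*r^5 + 8.1284*r^4 + 21.3179*r^3 + 5.1788*r^2 + 13.8886*r + 9.4604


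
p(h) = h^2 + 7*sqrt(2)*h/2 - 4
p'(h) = 2*h + 7*sqrt(2)/2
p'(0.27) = 5.49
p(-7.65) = 16.66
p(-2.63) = -10.10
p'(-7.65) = -10.35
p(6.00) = 61.70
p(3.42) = 24.62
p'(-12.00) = -19.05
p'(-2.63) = -0.31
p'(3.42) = 11.79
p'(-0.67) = 3.61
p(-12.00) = 80.60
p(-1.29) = -8.72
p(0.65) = -0.36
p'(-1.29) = 2.37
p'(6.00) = 16.95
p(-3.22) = -9.57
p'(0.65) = 6.25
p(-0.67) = -6.87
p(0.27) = -2.59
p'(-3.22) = -1.49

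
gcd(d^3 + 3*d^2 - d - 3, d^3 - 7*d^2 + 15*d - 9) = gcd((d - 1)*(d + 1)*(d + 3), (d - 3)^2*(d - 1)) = d - 1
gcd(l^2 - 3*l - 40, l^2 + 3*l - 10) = l + 5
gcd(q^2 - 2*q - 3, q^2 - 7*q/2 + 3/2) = q - 3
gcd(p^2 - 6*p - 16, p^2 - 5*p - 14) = p + 2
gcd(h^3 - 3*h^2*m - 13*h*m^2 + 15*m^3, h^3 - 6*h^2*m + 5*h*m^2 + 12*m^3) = 1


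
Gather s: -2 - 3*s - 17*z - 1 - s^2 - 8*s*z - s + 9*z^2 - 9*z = -s^2 + s*(-8*z - 4) + 9*z^2 - 26*z - 3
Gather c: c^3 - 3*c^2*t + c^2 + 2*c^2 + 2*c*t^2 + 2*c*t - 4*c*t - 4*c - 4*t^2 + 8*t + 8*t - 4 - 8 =c^3 + c^2*(3 - 3*t) + c*(2*t^2 - 2*t - 4) - 4*t^2 + 16*t - 12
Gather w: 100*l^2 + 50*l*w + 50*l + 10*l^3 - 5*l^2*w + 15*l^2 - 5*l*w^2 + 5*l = 10*l^3 + 115*l^2 - 5*l*w^2 + 55*l + w*(-5*l^2 + 50*l)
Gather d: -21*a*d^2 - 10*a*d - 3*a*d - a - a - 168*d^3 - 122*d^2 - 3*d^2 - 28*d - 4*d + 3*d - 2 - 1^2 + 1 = -2*a - 168*d^3 + d^2*(-21*a - 125) + d*(-13*a - 29) - 2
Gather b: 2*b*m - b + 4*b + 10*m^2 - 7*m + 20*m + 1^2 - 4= b*(2*m + 3) + 10*m^2 + 13*m - 3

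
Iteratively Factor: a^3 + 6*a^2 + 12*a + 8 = (a + 2)*(a^2 + 4*a + 4) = (a + 2)^2*(a + 2)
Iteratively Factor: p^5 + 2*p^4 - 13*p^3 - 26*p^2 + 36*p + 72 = (p + 2)*(p^4 - 13*p^2 + 36) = (p - 3)*(p + 2)*(p^3 + 3*p^2 - 4*p - 12) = (p - 3)*(p + 2)^2*(p^2 + p - 6) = (p - 3)*(p - 2)*(p + 2)^2*(p + 3)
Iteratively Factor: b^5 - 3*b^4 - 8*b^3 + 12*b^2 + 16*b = (b)*(b^4 - 3*b^3 - 8*b^2 + 12*b + 16) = b*(b - 4)*(b^3 + b^2 - 4*b - 4) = b*(b - 4)*(b + 2)*(b^2 - b - 2) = b*(b - 4)*(b - 2)*(b + 2)*(b + 1)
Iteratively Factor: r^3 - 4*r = (r)*(r^2 - 4) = r*(r + 2)*(r - 2)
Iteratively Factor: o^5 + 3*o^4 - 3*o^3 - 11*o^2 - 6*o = (o + 1)*(o^4 + 2*o^3 - 5*o^2 - 6*o) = (o + 1)^2*(o^3 + o^2 - 6*o) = (o + 1)^2*(o + 3)*(o^2 - 2*o) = (o - 2)*(o + 1)^2*(o + 3)*(o)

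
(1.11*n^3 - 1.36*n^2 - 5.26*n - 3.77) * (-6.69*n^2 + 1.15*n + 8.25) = -7.4259*n^5 + 10.3749*n^4 + 42.7829*n^3 + 7.9523*n^2 - 47.7305*n - 31.1025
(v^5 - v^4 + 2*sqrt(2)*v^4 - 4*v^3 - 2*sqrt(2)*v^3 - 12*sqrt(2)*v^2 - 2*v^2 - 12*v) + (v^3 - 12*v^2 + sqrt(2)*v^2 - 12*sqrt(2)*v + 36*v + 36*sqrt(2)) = v^5 - v^4 + 2*sqrt(2)*v^4 - 3*v^3 - 2*sqrt(2)*v^3 - 11*sqrt(2)*v^2 - 14*v^2 - 12*sqrt(2)*v + 24*v + 36*sqrt(2)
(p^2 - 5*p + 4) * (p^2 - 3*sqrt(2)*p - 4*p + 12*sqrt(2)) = p^4 - 9*p^3 - 3*sqrt(2)*p^3 + 24*p^2 + 27*sqrt(2)*p^2 - 72*sqrt(2)*p - 16*p + 48*sqrt(2)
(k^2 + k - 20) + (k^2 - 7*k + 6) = 2*k^2 - 6*k - 14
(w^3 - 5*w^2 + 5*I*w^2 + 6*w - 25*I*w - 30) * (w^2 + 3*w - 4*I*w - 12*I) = w^5 - 2*w^4 + I*w^4 + 11*w^3 - 2*I*w^3 - 52*w^2 - 39*I*w^2 - 390*w + 48*I*w + 360*I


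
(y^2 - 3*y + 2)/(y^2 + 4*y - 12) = (y - 1)/(y + 6)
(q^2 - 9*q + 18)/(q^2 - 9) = (q - 6)/(q + 3)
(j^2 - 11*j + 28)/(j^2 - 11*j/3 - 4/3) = 3*(j - 7)/(3*j + 1)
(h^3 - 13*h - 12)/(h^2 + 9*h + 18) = (h^2 - 3*h - 4)/(h + 6)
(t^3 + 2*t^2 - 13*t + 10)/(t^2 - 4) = (t^2 + 4*t - 5)/(t + 2)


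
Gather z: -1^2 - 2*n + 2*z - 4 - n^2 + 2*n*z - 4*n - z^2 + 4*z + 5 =-n^2 - 6*n - z^2 + z*(2*n + 6)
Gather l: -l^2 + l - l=-l^2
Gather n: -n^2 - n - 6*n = -n^2 - 7*n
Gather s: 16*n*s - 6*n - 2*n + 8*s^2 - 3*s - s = -8*n + 8*s^2 + s*(16*n - 4)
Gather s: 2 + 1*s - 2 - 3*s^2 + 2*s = -3*s^2 + 3*s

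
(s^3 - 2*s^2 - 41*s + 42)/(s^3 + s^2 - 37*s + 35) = (s^2 - s - 42)/(s^2 + 2*s - 35)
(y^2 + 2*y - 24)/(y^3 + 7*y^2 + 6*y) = (y - 4)/(y*(y + 1))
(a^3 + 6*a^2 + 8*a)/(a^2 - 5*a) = (a^2 + 6*a + 8)/(a - 5)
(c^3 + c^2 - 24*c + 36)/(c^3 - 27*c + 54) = (c - 2)/(c - 3)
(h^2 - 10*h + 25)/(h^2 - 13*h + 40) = (h - 5)/(h - 8)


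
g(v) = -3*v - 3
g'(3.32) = -3.00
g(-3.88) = 8.64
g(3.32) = -12.96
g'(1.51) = -3.00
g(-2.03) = 3.09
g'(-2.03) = -3.00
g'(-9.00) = -3.00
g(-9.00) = 24.00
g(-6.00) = 15.00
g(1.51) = -7.53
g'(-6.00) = -3.00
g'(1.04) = -3.00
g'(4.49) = -3.00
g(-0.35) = -1.95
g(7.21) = -24.63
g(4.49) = -16.47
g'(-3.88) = -3.00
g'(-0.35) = -3.00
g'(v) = -3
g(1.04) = -6.12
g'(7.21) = -3.00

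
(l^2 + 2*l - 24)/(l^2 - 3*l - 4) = (l + 6)/(l + 1)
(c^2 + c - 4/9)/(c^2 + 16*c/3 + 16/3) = (c - 1/3)/(c + 4)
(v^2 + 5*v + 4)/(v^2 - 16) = (v + 1)/(v - 4)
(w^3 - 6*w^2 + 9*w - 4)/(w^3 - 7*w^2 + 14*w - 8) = (w - 1)/(w - 2)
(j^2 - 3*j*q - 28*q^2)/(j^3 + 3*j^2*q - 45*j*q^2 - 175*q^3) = (j + 4*q)/(j^2 + 10*j*q + 25*q^2)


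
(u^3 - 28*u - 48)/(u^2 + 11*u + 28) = (u^2 - 4*u - 12)/(u + 7)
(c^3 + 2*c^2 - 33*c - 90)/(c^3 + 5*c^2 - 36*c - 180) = (c + 3)/(c + 6)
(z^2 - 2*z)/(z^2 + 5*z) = (z - 2)/(z + 5)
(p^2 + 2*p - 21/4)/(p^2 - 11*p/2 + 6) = (p + 7/2)/(p - 4)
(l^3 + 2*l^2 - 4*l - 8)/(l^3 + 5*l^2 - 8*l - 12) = (l^2 + 4*l + 4)/(l^2 + 7*l + 6)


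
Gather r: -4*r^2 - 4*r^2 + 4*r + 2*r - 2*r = -8*r^2 + 4*r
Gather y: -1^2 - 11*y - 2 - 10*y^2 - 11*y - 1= -10*y^2 - 22*y - 4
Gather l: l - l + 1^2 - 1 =0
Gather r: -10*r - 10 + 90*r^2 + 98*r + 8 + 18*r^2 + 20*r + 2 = 108*r^2 + 108*r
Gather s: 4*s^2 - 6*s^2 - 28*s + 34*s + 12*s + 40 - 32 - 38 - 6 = -2*s^2 + 18*s - 36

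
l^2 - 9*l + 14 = (l - 7)*(l - 2)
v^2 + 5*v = v*(v + 5)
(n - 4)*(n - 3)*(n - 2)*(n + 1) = n^4 - 8*n^3 + 17*n^2 + 2*n - 24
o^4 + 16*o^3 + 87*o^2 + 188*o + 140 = (o + 2)^2*(o + 5)*(o + 7)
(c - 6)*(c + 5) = c^2 - c - 30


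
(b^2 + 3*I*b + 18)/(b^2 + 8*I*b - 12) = (b - 3*I)/(b + 2*I)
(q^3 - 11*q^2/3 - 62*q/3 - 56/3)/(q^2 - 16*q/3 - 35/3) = (3*q^2 + 10*q + 8)/(3*q + 5)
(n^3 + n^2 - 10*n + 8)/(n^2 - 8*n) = (n^3 + n^2 - 10*n + 8)/(n*(n - 8))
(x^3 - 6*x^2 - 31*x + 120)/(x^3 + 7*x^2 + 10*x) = (x^2 - 11*x + 24)/(x*(x + 2))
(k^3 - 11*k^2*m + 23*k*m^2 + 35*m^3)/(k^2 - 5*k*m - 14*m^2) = (k^2 - 4*k*m - 5*m^2)/(k + 2*m)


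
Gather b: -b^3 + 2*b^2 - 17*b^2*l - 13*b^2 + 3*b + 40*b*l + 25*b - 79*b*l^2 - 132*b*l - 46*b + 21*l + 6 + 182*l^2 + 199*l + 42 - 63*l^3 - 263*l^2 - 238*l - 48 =-b^3 + b^2*(-17*l - 11) + b*(-79*l^2 - 92*l - 18) - 63*l^3 - 81*l^2 - 18*l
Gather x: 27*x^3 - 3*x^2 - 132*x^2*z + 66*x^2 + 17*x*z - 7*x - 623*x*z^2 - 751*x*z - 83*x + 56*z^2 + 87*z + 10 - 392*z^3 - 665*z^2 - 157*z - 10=27*x^3 + x^2*(63 - 132*z) + x*(-623*z^2 - 734*z - 90) - 392*z^3 - 609*z^2 - 70*z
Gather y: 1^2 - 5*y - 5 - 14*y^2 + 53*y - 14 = -14*y^2 + 48*y - 18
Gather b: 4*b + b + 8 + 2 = 5*b + 10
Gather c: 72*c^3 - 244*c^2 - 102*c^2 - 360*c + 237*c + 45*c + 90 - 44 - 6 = 72*c^3 - 346*c^2 - 78*c + 40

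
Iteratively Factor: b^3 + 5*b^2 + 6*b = (b)*(b^2 + 5*b + 6) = b*(b + 2)*(b + 3)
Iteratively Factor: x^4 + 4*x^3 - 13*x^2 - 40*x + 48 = (x - 1)*(x^3 + 5*x^2 - 8*x - 48) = (x - 1)*(x + 4)*(x^2 + x - 12) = (x - 3)*(x - 1)*(x + 4)*(x + 4)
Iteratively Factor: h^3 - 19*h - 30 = (h + 2)*(h^2 - 2*h - 15) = (h - 5)*(h + 2)*(h + 3)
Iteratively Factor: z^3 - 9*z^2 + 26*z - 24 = (z - 3)*(z^2 - 6*z + 8) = (z - 3)*(z - 2)*(z - 4)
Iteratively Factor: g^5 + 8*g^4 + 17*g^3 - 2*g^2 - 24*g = (g)*(g^4 + 8*g^3 + 17*g^2 - 2*g - 24) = g*(g + 3)*(g^3 + 5*g^2 + 2*g - 8) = g*(g + 2)*(g + 3)*(g^2 + 3*g - 4) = g*(g - 1)*(g + 2)*(g + 3)*(g + 4)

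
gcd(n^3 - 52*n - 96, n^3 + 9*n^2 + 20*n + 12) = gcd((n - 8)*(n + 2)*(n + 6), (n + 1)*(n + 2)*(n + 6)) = n^2 + 8*n + 12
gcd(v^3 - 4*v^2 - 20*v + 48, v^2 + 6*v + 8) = v + 4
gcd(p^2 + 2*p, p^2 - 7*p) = p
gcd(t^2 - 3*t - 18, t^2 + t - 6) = t + 3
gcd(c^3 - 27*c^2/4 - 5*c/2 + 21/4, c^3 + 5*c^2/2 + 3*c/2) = c + 1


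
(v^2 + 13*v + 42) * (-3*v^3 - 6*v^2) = -3*v^5 - 45*v^4 - 204*v^3 - 252*v^2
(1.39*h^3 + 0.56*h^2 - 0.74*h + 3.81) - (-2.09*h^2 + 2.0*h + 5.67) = 1.39*h^3 + 2.65*h^2 - 2.74*h - 1.86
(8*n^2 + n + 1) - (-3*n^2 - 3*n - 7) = 11*n^2 + 4*n + 8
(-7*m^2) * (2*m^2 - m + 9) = -14*m^4 + 7*m^3 - 63*m^2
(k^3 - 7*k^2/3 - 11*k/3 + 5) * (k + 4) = k^4 + 5*k^3/3 - 13*k^2 - 29*k/3 + 20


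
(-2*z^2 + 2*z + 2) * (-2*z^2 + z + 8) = 4*z^4 - 6*z^3 - 18*z^2 + 18*z + 16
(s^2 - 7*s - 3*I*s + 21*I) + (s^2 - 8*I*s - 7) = 2*s^2 - 7*s - 11*I*s - 7 + 21*I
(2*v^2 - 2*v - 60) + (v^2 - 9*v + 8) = 3*v^2 - 11*v - 52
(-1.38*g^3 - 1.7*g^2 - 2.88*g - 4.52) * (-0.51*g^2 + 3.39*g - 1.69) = 0.7038*g^5 - 3.8112*g^4 - 1.962*g^3 - 4.585*g^2 - 10.4556*g + 7.6388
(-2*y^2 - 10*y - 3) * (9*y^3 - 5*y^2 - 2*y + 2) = -18*y^5 - 80*y^4 + 27*y^3 + 31*y^2 - 14*y - 6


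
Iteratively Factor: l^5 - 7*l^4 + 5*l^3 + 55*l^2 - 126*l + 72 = (l - 4)*(l^4 - 3*l^3 - 7*l^2 + 27*l - 18) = (l - 4)*(l - 2)*(l^3 - l^2 - 9*l + 9) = (l - 4)*(l - 3)*(l - 2)*(l^2 + 2*l - 3) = (l - 4)*(l - 3)*(l - 2)*(l - 1)*(l + 3)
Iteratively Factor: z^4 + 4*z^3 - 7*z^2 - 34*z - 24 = (z + 4)*(z^3 - 7*z - 6) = (z + 2)*(z + 4)*(z^2 - 2*z - 3) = (z - 3)*(z + 2)*(z + 4)*(z + 1)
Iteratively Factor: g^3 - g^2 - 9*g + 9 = (g - 3)*(g^2 + 2*g - 3) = (g - 3)*(g - 1)*(g + 3)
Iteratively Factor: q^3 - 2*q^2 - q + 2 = (q + 1)*(q^2 - 3*q + 2) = (q - 2)*(q + 1)*(q - 1)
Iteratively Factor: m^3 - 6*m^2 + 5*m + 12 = (m + 1)*(m^2 - 7*m + 12) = (m - 3)*(m + 1)*(m - 4)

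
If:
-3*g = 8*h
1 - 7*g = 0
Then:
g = 1/7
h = -3/56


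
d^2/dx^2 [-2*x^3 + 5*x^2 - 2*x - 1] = 10 - 12*x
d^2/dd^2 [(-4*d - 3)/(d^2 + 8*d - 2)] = 2*(-4*(d + 4)^2*(4*d + 3) + (12*d + 35)*(d^2 + 8*d - 2))/(d^2 + 8*d - 2)^3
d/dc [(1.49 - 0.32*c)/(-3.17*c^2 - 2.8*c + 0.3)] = (-1.0144*c^2 + 9.4466*c + 4.076)/(10.0489*c^4 + 17.752*c^3 + 5.938*c^2 - 1.68*c + 0.09)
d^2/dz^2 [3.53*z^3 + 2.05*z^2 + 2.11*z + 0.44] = 21.18*z + 4.1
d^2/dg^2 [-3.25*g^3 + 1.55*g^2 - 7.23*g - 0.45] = 3.1 - 19.5*g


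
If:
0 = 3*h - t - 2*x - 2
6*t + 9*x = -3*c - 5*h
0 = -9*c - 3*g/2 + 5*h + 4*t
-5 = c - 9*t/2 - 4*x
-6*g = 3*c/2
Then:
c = 15840/7049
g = -3960/7049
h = -2124/7049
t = 36810/7049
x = -28640/7049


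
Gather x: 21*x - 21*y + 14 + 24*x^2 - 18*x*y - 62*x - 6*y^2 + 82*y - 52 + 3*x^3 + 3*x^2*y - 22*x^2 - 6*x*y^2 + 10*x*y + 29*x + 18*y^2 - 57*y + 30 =3*x^3 + x^2*(3*y + 2) + x*(-6*y^2 - 8*y - 12) + 12*y^2 + 4*y - 8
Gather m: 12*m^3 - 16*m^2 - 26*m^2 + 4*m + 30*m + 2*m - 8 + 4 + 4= 12*m^3 - 42*m^2 + 36*m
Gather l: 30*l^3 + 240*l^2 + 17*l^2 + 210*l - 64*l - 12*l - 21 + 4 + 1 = 30*l^3 + 257*l^2 + 134*l - 16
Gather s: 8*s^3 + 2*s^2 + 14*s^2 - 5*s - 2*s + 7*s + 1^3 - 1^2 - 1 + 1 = 8*s^3 + 16*s^2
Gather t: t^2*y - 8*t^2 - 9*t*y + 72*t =t^2*(y - 8) + t*(72 - 9*y)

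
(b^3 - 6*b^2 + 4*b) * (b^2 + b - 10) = b^5 - 5*b^4 - 12*b^3 + 64*b^2 - 40*b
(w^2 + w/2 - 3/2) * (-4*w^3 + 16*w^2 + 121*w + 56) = -4*w^5 + 14*w^4 + 135*w^3 + 185*w^2/2 - 307*w/2 - 84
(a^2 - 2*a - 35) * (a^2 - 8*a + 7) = a^4 - 10*a^3 - 12*a^2 + 266*a - 245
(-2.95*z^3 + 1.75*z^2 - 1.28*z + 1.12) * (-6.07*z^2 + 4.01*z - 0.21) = 17.9065*z^5 - 22.452*z^4 + 15.4066*z^3 - 12.2987*z^2 + 4.76*z - 0.2352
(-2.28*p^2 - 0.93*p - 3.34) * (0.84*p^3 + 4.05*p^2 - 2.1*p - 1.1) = -1.9152*p^5 - 10.0152*p^4 - 1.7841*p^3 - 9.066*p^2 + 8.037*p + 3.674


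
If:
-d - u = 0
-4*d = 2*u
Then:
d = 0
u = 0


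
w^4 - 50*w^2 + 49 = (w - 7)*(w - 1)*(w + 1)*(w + 7)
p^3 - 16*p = p*(p - 4)*(p + 4)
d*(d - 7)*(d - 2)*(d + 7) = d^4 - 2*d^3 - 49*d^2 + 98*d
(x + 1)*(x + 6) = x^2 + 7*x + 6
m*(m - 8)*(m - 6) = m^3 - 14*m^2 + 48*m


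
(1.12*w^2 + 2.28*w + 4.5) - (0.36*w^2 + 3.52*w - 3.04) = 0.76*w^2 - 1.24*w + 7.54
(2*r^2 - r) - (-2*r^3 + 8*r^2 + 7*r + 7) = 2*r^3 - 6*r^2 - 8*r - 7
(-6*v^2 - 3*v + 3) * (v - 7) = -6*v^3 + 39*v^2 + 24*v - 21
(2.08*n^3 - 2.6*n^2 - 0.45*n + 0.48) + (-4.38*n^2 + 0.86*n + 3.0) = 2.08*n^3 - 6.98*n^2 + 0.41*n + 3.48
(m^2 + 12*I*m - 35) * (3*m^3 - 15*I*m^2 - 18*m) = 3*m^5 + 21*I*m^4 + 57*m^3 + 309*I*m^2 + 630*m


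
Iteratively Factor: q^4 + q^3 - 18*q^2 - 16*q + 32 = (q - 4)*(q^3 + 5*q^2 + 2*q - 8) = (q - 4)*(q + 4)*(q^2 + q - 2) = (q - 4)*(q - 1)*(q + 4)*(q + 2)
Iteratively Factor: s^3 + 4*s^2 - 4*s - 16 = (s - 2)*(s^2 + 6*s + 8) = (s - 2)*(s + 2)*(s + 4)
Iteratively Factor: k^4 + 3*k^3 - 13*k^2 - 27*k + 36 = (k - 3)*(k^3 + 6*k^2 + 5*k - 12) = (k - 3)*(k + 3)*(k^2 + 3*k - 4) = (k - 3)*(k - 1)*(k + 3)*(k + 4)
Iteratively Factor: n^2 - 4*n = (n)*(n - 4)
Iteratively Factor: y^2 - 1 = (y - 1)*(y + 1)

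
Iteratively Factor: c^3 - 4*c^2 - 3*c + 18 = (c - 3)*(c^2 - c - 6) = (c - 3)^2*(c + 2)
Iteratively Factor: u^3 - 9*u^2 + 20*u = (u - 4)*(u^2 - 5*u) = (u - 5)*(u - 4)*(u)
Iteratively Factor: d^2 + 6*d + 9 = (d + 3)*(d + 3)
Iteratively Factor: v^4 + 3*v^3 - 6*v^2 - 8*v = (v + 4)*(v^3 - v^2 - 2*v) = (v + 1)*(v + 4)*(v^2 - 2*v) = (v - 2)*(v + 1)*(v + 4)*(v)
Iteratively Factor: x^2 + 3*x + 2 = (x + 1)*(x + 2)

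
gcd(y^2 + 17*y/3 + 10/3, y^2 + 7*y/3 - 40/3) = y + 5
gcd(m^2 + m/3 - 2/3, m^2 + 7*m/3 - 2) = m - 2/3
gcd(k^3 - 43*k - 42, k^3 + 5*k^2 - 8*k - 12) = k^2 + 7*k + 6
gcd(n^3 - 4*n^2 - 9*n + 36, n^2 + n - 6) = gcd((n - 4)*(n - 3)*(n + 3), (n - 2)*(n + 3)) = n + 3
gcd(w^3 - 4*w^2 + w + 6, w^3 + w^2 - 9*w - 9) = w^2 - 2*w - 3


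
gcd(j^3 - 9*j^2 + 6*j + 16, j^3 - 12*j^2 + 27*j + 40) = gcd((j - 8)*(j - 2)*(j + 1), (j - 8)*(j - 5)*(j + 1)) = j^2 - 7*j - 8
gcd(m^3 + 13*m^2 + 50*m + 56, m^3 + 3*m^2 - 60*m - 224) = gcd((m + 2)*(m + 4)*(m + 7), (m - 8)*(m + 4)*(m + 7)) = m^2 + 11*m + 28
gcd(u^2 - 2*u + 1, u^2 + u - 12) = 1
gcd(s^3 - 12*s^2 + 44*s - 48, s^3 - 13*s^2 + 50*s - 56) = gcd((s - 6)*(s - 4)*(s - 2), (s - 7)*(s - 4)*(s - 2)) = s^2 - 6*s + 8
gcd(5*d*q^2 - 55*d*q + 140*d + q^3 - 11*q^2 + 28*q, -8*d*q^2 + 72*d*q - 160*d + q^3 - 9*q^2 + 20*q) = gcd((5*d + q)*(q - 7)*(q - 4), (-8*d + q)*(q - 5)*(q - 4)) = q - 4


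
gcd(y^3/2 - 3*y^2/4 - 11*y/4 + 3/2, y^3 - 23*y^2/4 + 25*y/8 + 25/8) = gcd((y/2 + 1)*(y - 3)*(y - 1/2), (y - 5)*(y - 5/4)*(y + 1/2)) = 1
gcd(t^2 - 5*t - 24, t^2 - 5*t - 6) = 1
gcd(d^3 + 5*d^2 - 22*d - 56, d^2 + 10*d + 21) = d + 7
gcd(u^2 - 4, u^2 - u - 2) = u - 2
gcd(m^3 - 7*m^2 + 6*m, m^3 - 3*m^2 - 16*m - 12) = m - 6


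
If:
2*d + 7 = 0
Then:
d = -7/2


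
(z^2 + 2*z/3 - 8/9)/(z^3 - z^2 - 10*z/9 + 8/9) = (3*z + 4)/(3*z^2 - z - 4)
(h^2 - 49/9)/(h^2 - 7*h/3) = (h + 7/3)/h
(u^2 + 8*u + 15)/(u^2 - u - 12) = (u + 5)/(u - 4)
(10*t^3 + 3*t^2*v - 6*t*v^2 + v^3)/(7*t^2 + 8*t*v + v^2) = (10*t^2 - 7*t*v + v^2)/(7*t + v)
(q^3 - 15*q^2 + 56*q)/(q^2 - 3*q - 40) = q*(q - 7)/(q + 5)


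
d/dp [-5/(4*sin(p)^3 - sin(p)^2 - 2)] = 10*(6*sin(p) - 1)*sin(p)*cos(p)/(-4*sin(p)^3 + sin(p)^2 + 2)^2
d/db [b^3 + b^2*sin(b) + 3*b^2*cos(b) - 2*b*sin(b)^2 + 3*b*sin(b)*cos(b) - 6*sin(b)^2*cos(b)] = -3*b^2*sin(b) + b^2*cos(b) + 3*b^2 + 2*b*sin(b) - 2*b*sin(2*b) + 6*b*cos(b) + 3*b*cos(2*b) + 3*sin(b)/2 + 3*sin(2*b)/2 - 9*sin(3*b)/2 + cos(2*b) - 1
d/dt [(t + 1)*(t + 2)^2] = (t + 2)*(3*t + 4)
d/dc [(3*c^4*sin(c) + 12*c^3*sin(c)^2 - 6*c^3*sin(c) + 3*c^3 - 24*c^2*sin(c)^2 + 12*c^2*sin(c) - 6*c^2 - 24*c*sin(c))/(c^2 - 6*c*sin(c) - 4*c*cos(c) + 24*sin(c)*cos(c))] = 3*(2*c*(-2*c*sin(c) + 3*c*cos(c) - c + 3*sin(c) + 2*cos(c) - 12*cos(2*c))*(c^3*sin(c) + 4*c^2*sin(c)^2 - 2*c^2*sin(c) + c^2 - 8*c*sin(c)^2 + 4*c*sin(c) - 2*c - 8*sin(c)) + (c^2 - 6*c*sin(c) - 4*c*cos(c) + 12*sin(2*c))*(c^4*cos(c) + 4*c^3*sin(c) + 4*c^3*sin(2*c) - 2*c^3*cos(c) - 6*c^2*sin(c) - 8*c^2*sin(2*c) + 4*c^2*cos(c) - 6*c^2*cos(2*c) + 9*c^2 + 8*c*cos(2*c) - 8*sqrt(2)*c*cos(c + pi/4) - 12*c - 8*sin(c)))/((c - 6*sin(c))^2*(c - 4*cos(c))^2)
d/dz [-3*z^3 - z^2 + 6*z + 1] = -9*z^2 - 2*z + 6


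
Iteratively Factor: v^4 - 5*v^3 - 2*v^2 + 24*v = (v - 4)*(v^3 - v^2 - 6*v) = (v - 4)*(v + 2)*(v^2 - 3*v) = (v - 4)*(v - 3)*(v + 2)*(v)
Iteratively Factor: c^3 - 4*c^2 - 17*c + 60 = (c - 3)*(c^2 - c - 20) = (c - 5)*(c - 3)*(c + 4)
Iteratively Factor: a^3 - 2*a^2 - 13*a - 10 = (a + 1)*(a^2 - 3*a - 10) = (a - 5)*(a + 1)*(a + 2)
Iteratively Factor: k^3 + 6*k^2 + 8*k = (k + 2)*(k^2 + 4*k) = k*(k + 2)*(k + 4)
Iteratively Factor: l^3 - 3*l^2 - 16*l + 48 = (l - 4)*(l^2 + l - 12) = (l - 4)*(l - 3)*(l + 4)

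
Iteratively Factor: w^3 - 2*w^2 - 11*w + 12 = (w - 1)*(w^2 - w - 12) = (w - 4)*(w - 1)*(w + 3)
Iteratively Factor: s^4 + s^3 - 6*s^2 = (s)*(s^3 + s^2 - 6*s) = s*(s - 2)*(s^2 + 3*s) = s*(s - 2)*(s + 3)*(s)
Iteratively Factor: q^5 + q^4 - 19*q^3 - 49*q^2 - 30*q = (q)*(q^4 + q^3 - 19*q^2 - 49*q - 30) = q*(q + 1)*(q^3 - 19*q - 30) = q*(q - 5)*(q + 1)*(q^2 + 5*q + 6) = q*(q - 5)*(q + 1)*(q + 3)*(q + 2)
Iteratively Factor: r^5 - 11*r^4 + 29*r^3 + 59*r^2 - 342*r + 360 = (r - 3)*(r^4 - 8*r^3 + 5*r^2 + 74*r - 120) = (r - 5)*(r - 3)*(r^3 - 3*r^2 - 10*r + 24) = (r - 5)*(r - 3)*(r + 3)*(r^2 - 6*r + 8) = (r - 5)*(r - 3)*(r - 2)*(r + 3)*(r - 4)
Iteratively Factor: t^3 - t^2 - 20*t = (t)*(t^2 - t - 20) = t*(t - 5)*(t + 4)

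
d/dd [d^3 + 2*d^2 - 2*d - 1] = 3*d^2 + 4*d - 2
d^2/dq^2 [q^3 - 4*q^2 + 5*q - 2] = 6*q - 8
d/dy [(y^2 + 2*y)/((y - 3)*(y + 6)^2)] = (-y^3 + 2*y^2 - 30*y - 36)/(y^5 + 12*y^4 + 9*y^3 - 270*y^2 - 324*y + 1944)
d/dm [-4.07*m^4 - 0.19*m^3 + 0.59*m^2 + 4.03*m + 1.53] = -16.28*m^3 - 0.57*m^2 + 1.18*m + 4.03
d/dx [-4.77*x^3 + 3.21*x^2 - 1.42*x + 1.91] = -14.31*x^2 + 6.42*x - 1.42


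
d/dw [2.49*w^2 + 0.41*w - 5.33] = 4.98*w + 0.41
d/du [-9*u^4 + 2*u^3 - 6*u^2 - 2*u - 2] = -36*u^3 + 6*u^2 - 12*u - 2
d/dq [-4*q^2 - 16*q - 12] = -8*q - 16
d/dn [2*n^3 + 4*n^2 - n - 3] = 6*n^2 + 8*n - 1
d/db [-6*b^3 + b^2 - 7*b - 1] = -18*b^2 + 2*b - 7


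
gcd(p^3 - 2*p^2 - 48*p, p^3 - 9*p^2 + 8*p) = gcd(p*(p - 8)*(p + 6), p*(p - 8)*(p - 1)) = p^2 - 8*p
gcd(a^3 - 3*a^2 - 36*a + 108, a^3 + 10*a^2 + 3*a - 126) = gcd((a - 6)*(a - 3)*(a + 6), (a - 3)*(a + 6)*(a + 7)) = a^2 + 3*a - 18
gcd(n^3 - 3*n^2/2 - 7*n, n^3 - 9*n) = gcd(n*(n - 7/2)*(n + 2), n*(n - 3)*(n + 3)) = n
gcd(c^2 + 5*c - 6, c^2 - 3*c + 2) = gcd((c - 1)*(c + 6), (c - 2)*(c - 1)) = c - 1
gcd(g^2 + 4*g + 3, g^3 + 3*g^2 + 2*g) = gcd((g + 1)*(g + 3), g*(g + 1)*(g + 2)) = g + 1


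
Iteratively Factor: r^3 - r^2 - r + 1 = (r - 1)*(r^2 - 1) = (r - 1)*(r + 1)*(r - 1)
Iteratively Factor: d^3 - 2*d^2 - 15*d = (d + 3)*(d^2 - 5*d) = d*(d + 3)*(d - 5)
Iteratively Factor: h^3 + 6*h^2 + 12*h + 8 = (h + 2)*(h^2 + 4*h + 4) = (h + 2)^2*(h + 2)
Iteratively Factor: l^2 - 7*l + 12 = (l - 3)*(l - 4)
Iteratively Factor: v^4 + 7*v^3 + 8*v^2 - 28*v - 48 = (v + 3)*(v^3 + 4*v^2 - 4*v - 16) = (v + 2)*(v + 3)*(v^2 + 2*v - 8) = (v + 2)*(v + 3)*(v + 4)*(v - 2)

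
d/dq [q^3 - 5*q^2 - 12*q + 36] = 3*q^2 - 10*q - 12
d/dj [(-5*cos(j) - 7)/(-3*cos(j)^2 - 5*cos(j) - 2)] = (15*cos(j)^2 + 42*cos(j) + 25)*sin(j)/((cos(j) + 1)^2*(3*cos(j) + 2)^2)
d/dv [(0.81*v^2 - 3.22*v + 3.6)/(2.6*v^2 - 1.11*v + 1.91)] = (7.4729*v^2 - 15.6258*v - 2.1542)/(6.76*v^4 - 5.772*v^3 + 11.1641*v^2 - 4.2402*v + 3.6481)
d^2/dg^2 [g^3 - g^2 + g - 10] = 6*g - 2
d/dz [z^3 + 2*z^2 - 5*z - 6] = 3*z^2 + 4*z - 5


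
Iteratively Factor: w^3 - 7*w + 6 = (w - 1)*(w^2 + w - 6) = (w - 1)*(w + 3)*(w - 2)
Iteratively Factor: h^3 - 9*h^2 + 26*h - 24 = (h - 4)*(h^2 - 5*h + 6) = (h - 4)*(h - 3)*(h - 2)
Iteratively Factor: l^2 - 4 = (l + 2)*(l - 2)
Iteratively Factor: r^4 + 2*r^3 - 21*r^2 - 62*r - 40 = (r + 2)*(r^3 - 21*r - 20) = (r + 2)*(r + 4)*(r^2 - 4*r - 5) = (r - 5)*(r + 2)*(r + 4)*(r + 1)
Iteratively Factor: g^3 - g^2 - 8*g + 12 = (g - 2)*(g^2 + g - 6) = (g - 2)^2*(g + 3)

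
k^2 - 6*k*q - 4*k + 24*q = (k - 4)*(k - 6*q)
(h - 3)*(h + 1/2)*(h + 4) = h^3 + 3*h^2/2 - 23*h/2 - 6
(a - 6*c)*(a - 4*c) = a^2 - 10*a*c + 24*c^2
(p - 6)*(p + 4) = p^2 - 2*p - 24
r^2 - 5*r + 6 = (r - 3)*(r - 2)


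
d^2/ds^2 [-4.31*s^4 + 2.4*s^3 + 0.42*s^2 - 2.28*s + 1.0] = -51.72*s^2 + 14.4*s + 0.84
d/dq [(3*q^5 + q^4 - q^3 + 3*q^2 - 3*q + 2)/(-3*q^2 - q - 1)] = (-27*q^6 - 18*q^5 - 15*q^4 - 2*q^3 - 9*q^2 + 6*q + 5)/(9*q^4 + 6*q^3 + 7*q^2 + 2*q + 1)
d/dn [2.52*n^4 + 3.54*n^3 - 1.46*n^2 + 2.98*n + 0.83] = 10.08*n^3 + 10.62*n^2 - 2.92*n + 2.98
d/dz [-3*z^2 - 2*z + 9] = -6*z - 2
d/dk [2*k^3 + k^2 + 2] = 2*k*(3*k + 1)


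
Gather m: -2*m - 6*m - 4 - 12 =-8*m - 16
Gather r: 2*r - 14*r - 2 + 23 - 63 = -12*r - 42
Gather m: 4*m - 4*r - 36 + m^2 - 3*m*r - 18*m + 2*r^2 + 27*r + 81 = m^2 + m*(-3*r - 14) + 2*r^2 + 23*r + 45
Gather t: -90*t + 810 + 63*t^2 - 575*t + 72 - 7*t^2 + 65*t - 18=56*t^2 - 600*t + 864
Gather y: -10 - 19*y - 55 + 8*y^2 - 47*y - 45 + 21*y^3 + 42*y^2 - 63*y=21*y^3 + 50*y^2 - 129*y - 110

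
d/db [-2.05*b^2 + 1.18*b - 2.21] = 1.18 - 4.1*b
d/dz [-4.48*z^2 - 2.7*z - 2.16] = -8.96*z - 2.7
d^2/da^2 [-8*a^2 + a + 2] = -16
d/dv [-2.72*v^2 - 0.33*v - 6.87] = -5.44*v - 0.33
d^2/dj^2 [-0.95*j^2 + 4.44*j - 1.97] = -1.90000000000000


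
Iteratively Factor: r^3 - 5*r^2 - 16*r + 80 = (r - 4)*(r^2 - r - 20) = (r - 5)*(r - 4)*(r + 4)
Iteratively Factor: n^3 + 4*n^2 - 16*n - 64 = (n + 4)*(n^2 - 16) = (n - 4)*(n + 4)*(n + 4)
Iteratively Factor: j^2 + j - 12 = (j - 3)*(j + 4)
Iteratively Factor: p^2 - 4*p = (p - 4)*(p)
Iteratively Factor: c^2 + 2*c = (c + 2)*(c)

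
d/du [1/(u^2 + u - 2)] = (-2*u - 1)/(u^2 + u - 2)^2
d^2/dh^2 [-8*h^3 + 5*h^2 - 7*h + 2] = 10 - 48*h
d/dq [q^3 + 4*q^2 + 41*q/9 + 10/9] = 3*q^2 + 8*q + 41/9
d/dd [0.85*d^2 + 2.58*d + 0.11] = 1.7*d + 2.58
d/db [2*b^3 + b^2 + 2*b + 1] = 6*b^2 + 2*b + 2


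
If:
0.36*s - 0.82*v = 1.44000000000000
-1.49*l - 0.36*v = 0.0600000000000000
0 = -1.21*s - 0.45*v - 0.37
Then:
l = 0.35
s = 0.30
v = -1.63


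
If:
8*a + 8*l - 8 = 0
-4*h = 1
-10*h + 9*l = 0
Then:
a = 23/18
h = -1/4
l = -5/18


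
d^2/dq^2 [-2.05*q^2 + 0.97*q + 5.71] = -4.10000000000000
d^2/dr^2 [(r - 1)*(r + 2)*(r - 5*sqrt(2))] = 6*r - 10*sqrt(2) + 2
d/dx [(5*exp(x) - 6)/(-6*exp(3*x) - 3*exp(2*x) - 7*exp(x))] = 3*(20*exp(3*x) - 31*exp(2*x) - 12*exp(x) - 14)*exp(-x)/(36*exp(4*x) + 36*exp(3*x) + 93*exp(2*x) + 42*exp(x) + 49)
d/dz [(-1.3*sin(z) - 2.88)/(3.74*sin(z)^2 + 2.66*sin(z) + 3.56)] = (4.862*sin(z)^2 + 21.5424*sin(z) + 3.0328)*cos(z)/(13.9876*sin(z)^4 + 19.8968*sin(z)^3 + 33.7044*sin(z)^2 + 18.9392*sin(z) + 12.6736)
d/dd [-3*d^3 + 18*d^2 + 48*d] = -9*d^2 + 36*d + 48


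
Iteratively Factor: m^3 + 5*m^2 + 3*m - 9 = (m - 1)*(m^2 + 6*m + 9) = (m - 1)*(m + 3)*(m + 3)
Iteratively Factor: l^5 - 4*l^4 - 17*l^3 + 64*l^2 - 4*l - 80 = (l + 4)*(l^4 - 8*l^3 + 15*l^2 + 4*l - 20) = (l - 2)*(l + 4)*(l^3 - 6*l^2 + 3*l + 10) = (l - 5)*(l - 2)*(l + 4)*(l^2 - l - 2) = (l - 5)*(l - 2)*(l + 1)*(l + 4)*(l - 2)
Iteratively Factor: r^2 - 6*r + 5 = (r - 1)*(r - 5)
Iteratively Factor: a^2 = (a)*(a)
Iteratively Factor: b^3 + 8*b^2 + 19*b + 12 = (b + 4)*(b^2 + 4*b + 3) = (b + 1)*(b + 4)*(b + 3)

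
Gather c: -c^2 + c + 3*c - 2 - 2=-c^2 + 4*c - 4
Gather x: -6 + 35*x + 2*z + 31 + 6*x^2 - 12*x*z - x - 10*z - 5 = 6*x^2 + x*(34 - 12*z) - 8*z + 20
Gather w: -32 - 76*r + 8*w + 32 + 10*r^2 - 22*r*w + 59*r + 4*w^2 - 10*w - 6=10*r^2 - 17*r + 4*w^2 + w*(-22*r - 2) - 6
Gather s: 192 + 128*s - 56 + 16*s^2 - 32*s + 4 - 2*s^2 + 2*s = 14*s^2 + 98*s + 140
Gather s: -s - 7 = -s - 7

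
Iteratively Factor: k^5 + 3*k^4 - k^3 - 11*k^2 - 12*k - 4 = (k + 1)*(k^4 + 2*k^3 - 3*k^2 - 8*k - 4) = (k - 2)*(k + 1)*(k^3 + 4*k^2 + 5*k + 2) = (k - 2)*(k + 1)^2*(k^2 + 3*k + 2) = (k - 2)*(k + 1)^3*(k + 2)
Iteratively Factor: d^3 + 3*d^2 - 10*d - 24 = (d + 4)*(d^2 - d - 6) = (d + 2)*(d + 4)*(d - 3)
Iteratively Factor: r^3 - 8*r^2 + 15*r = (r - 3)*(r^2 - 5*r) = (r - 5)*(r - 3)*(r)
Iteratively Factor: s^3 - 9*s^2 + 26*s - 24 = (s - 3)*(s^2 - 6*s + 8) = (s - 4)*(s - 3)*(s - 2)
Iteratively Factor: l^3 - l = (l + 1)*(l^2 - l) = (l - 1)*(l + 1)*(l)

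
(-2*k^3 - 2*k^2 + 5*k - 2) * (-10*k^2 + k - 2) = 20*k^5 + 18*k^4 - 48*k^3 + 29*k^2 - 12*k + 4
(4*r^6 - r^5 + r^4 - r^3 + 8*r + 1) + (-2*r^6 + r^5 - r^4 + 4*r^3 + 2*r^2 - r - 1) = 2*r^6 + 3*r^3 + 2*r^2 + 7*r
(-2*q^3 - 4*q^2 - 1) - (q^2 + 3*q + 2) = -2*q^3 - 5*q^2 - 3*q - 3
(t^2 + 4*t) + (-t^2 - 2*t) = 2*t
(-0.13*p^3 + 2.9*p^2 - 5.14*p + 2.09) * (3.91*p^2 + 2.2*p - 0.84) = -0.5083*p^5 + 11.053*p^4 - 13.6082*p^3 - 5.5721*p^2 + 8.9156*p - 1.7556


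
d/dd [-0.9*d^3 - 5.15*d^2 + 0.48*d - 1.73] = -2.7*d^2 - 10.3*d + 0.48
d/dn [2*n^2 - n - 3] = 4*n - 1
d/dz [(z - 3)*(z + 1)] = 2*z - 2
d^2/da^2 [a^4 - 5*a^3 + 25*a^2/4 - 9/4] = 12*a^2 - 30*a + 25/2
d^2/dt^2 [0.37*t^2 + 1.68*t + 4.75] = 0.740000000000000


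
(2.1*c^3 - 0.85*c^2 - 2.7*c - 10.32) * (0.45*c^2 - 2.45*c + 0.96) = 0.945*c^5 - 5.5275*c^4 + 2.8835*c^3 + 1.155*c^2 + 22.692*c - 9.9072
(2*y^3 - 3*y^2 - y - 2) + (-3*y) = 2*y^3 - 3*y^2 - 4*y - 2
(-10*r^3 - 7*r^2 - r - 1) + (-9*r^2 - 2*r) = -10*r^3 - 16*r^2 - 3*r - 1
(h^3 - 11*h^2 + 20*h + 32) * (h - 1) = h^4 - 12*h^3 + 31*h^2 + 12*h - 32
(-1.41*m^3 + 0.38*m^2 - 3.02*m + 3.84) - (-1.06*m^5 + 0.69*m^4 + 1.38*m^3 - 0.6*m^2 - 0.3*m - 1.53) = 1.06*m^5 - 0.69*m^4 - 2.79*m^3 + 0.98*m^2 - 2.72*m + 5.37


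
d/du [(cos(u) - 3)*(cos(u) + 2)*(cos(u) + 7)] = (-3*cos(u)^2 - 12*cos(u) + 13)*sin(u)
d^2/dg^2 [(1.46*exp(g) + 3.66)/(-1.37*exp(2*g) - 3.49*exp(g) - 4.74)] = (-2.740274*exp(4*g) - 20.497118*exp(3*g) + 4.38701399999997*exp(2*g) + 74.642262*exp(g) + 27.74322)*exp(g)/(2.571353*exp(6*g) + 19.651143*exp(5*g) + 76.749729*exp(4*g) + 178.488721*exp(3*g) + 265.542858*exp(2*g) + 235.235772*exp(g) + 106.496424)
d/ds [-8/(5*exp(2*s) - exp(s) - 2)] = (80*exp(s) - 8)*exp(s)/(-5*exp(2*s) + exp(s) + 2)^2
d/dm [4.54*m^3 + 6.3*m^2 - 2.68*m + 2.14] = 13.62*m^2 + 12.6*m - 2.68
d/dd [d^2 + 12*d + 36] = 2*d + 12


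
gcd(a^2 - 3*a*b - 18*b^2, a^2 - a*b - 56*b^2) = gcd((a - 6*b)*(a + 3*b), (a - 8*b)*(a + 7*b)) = 1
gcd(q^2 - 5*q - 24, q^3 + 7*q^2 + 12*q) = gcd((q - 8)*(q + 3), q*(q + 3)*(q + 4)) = q + 3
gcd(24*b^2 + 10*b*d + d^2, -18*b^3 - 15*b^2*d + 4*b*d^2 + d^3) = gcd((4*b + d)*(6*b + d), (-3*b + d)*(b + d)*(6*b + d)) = 6*b + d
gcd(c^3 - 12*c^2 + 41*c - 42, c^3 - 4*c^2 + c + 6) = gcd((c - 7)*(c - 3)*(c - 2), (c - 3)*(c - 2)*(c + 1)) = c^2 - 5*c + 6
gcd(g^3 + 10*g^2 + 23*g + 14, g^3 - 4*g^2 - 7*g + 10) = g + 2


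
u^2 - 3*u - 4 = (u - 4)*(u + 1)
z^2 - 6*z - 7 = (z - 7)*(z + 1)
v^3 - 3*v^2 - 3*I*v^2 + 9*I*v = v*(v - 3)*(v - 3*I)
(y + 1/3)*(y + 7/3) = y^2 + 8*y/3 + 7/9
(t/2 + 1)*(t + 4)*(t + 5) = t^3/2 + 11*t^2/2 + 19*t + 20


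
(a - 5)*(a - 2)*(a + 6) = a^3 - a^2 - 32*a + 60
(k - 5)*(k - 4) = k^2 - 9*k + 20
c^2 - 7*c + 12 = (c - 4)*(c - 3)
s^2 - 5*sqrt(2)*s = s*(s - 5*sqrt(2))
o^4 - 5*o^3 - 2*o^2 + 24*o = o*(o - 4)*(o - 3)*(o + 2)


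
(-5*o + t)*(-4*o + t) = 20*o^2 - 9*o*t + t^2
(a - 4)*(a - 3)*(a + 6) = a^3 - a^2 - 30*a + 72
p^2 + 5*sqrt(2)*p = p*(p + 5*sqrt(2))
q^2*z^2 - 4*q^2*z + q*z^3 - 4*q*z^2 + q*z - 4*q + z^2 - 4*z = (q + z)*(z - 4)*(q*z + 1)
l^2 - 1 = (l - 1)*(l + 1)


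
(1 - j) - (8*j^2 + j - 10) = -8*j^2 - 2*j + 11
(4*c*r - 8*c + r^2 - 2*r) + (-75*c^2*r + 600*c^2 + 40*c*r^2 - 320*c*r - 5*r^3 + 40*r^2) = -75*c^2*r + 600*c^2 + 40*c*r^2 - 316*c*r - 8*c - 5*r^3 + 41*r^2 - 2*r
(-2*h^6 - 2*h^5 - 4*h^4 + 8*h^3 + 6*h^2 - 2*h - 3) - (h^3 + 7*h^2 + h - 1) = -2*h^6 - 2*h^5 - 4*h^4 + 7*h^3 - h^2 - 3*h - 2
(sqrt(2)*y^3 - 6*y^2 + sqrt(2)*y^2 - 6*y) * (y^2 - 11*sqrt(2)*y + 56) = sqrt(2)*y^5 - 28*y^4 + sqrt(2)*y^4 - 28*y^3 + 122*sqrt(2)*y^3 - 336*y^2 + 122*sqrt(2)*y^2 - 336*y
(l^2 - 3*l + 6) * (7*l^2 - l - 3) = 7*l^4 - 22*l^3 + 42*l^2 + 3*l - 18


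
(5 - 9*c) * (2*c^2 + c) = -18*c^3 + c^2 + 5*c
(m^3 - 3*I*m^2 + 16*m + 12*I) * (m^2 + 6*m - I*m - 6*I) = m^5 + 6*m^4 - 4*I*m^4 + 13*m^3 - 24*I*m^3 + 78*m^2 - 4*I*m^2 + 12*m - 24*I*m + 72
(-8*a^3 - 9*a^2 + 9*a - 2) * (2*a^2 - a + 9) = -16*a^5 - 10*a^4 - 45*a^3 - 94*a^2 + 83*a - 18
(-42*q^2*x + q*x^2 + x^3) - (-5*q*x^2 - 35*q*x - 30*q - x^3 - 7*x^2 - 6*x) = -42*q^2*x + 6*q*x^2 + 35*q*x + 30*q + 2*x^3 + 7*x^2 + 6*x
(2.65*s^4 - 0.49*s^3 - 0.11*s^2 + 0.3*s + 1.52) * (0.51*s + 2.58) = 1.3515*s^5 + 6.5871*s^4 - 1.3203*s^3 - 0.1308*s^2 + 1.5492*s + 3.9216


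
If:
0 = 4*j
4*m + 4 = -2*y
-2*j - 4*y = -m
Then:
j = 0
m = -8/9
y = -2/9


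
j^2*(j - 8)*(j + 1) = j^4 - 7*j^3 - 8*j^2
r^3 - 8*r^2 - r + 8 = (r - 8)*(r - 1)*(r + 1)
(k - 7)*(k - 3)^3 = k^4 - 16*k^3 + 90*k^2 - 216*k + 189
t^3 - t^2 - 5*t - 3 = (t - 3)*(t + 1)^2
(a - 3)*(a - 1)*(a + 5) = a^3 + a^2 - 17*a + 15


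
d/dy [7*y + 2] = 7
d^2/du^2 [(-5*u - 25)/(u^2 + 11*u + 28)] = 10*(-(u + 5)*(2*u + 11)^2 + (3*u + 16)*(u^2 + 11*u + 28))/(u^2 + 11*u + 28)^3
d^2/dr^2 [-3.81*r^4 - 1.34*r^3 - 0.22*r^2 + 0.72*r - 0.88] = -45.72*r^2 - 8.04*r - 0.44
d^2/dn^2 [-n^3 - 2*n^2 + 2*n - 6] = -6*n - 4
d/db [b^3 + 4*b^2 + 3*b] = 3*b^2 + 8*b + 3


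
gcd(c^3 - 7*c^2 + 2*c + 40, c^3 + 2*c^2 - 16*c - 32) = c^2 - 2*c - 8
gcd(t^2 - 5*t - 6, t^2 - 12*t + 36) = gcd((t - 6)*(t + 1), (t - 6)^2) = t - 6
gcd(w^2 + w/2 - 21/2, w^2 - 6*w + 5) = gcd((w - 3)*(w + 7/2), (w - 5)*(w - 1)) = 1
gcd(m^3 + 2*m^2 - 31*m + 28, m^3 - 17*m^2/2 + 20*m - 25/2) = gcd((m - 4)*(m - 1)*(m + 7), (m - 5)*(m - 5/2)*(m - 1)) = m - 1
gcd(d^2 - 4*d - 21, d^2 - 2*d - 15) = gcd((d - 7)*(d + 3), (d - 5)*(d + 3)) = d + 3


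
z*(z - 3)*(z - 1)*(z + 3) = z^4 - z^3 - 9*z^2 + 9*z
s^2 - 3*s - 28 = (s - 7)*(s + 4)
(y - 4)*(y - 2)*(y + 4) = y^3 - 2*y^2 - 16*y + 32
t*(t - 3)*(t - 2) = t^3 - 5*t^2 + 6*t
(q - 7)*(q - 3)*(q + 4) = q^3 - 6*q^2 - 19*q + 84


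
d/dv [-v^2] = -2*v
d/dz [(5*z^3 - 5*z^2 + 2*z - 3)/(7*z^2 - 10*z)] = (35*z^4 - 100*z^3 + 36*z^2 + 42*z - 30)/(z^2*(49*z^2 - 140*z + 100))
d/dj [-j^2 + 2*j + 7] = 2 - 2*j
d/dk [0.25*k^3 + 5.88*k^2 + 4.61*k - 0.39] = 0.75*k^2 + 11.76*k + 4.61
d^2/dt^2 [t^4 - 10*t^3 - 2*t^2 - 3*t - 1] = 12*t^2 - 60*t - 4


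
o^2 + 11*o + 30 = (o + 5)*(o + 6)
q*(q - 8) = q^2 - 8*q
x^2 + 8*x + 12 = (x + 2)*(x + 6)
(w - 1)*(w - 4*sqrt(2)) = w^2 - 4*sqrt(2)*w - w + 4*sqrt(2)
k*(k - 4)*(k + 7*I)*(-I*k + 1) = -I*k^4 + 8*k^3 + 4*I*k^3 - 32*k^2 + 7*I*k^2 - 28*I*k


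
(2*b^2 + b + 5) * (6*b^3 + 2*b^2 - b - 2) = 12*b^5 + 10*b^4 + 30*b^3 + 5*b^2 - 7*b - 10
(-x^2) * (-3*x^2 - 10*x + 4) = 3*x^4 + 10*x^3 - 4*x^2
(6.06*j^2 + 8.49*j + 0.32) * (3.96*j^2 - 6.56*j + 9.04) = 23.9976*j^4 - 6.13319999999999*j^3 + 0.355199999999996*j^2 + 74.6504*j + 2.8928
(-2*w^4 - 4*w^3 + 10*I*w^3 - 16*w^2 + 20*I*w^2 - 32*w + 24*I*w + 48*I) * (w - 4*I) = -2*w^5 - 4*w^4 + 18*I*w^4 + 24*w^3 + 36*I*w^3 + 48*w^2 + 88*I*w^2 + 96*w + 176*I*w + 192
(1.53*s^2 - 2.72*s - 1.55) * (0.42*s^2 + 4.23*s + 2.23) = 0.6426*s^4 + 5.3295*s^3 - 8.7447*s^2 - 12.6221*s - 3.4565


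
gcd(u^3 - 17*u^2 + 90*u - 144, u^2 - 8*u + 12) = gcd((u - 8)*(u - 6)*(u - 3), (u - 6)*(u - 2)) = u - 6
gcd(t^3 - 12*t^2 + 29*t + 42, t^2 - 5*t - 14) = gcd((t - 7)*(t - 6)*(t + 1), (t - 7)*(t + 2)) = t - 7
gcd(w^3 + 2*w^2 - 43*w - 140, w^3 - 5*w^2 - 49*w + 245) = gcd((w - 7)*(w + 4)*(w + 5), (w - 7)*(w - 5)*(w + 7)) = w - 7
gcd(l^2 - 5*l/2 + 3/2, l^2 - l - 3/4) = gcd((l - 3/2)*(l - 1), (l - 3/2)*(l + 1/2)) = l - 3/2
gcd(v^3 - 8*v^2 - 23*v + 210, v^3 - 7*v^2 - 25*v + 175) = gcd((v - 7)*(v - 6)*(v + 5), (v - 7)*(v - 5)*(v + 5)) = v^2 - 2*v - 35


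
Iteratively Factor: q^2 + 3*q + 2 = (q + 1)*(q + 2)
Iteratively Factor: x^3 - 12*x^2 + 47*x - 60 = (x - 4)*(x^2 - 8*x + 15) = (x - 4)*(x - 3)*(x - 5)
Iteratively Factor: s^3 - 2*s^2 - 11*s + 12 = (s - 1)*(s^2 - s - 12) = (s - 4)*(s - 1)*(s + 3)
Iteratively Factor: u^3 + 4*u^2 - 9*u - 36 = (u - 3)*(u^2 + 7*u + 12) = (u - 3)*(u + 3)*(u + 4)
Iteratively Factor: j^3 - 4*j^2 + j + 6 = (j - 2)*(j^2 - 2*j - 3) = (j - 2)*(j + 1)*(j - 3)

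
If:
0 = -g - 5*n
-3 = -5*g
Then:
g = 3/5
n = -3/25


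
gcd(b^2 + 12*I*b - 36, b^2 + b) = 1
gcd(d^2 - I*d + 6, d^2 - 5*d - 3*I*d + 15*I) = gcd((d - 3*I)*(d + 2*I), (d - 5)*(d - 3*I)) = d - 3*I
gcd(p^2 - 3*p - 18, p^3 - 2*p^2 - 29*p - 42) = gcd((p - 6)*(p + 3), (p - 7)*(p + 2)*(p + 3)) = p + 3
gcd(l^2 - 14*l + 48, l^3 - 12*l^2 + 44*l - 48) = l - 6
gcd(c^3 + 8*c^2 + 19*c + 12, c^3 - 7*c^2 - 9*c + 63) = c + 3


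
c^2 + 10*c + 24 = (c + 4)*(c + 6)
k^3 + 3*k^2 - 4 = (k - 1)*(k + 2)^2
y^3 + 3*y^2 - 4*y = y*(y - 1)*(y + 4)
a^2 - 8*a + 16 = (a - 4)^2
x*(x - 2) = x^2 - 2*x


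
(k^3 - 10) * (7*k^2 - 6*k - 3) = 7*k^5 - 6*k^4 - 3*k^3 - 70*k^2 + 60*k + 30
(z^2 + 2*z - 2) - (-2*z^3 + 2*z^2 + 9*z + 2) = 2*z^3 - z^2 - 7*z - 4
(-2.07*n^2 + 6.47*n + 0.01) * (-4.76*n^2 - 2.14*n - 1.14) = 9.8532*n^4 - 26.3674*n^3 - 11.5336*n^2 - 7.3972*n - 0.0114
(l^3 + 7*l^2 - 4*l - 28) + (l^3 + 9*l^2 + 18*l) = 2*l^3 + 16*l^2 + 14*l - 28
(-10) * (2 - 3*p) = 30*p - 20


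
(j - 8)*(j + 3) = j^2 - 5*j - 24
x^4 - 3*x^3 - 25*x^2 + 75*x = x*(x - 5)*(x - 3)*(x + 5)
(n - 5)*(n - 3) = n^2 - 8*n + 15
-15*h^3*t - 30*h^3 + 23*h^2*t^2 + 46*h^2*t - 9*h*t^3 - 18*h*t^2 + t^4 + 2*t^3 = (-5*h + t)*(-3*h + t)*(-h + t)*(t + 2)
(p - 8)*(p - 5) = p^2 - 13*p + 40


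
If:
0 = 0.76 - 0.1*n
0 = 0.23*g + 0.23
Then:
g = -1.00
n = 7.60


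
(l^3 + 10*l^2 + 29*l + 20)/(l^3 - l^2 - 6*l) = (l^3 + 10*l^2 + 29*l + 20)/(l*(l^2 - l - 6))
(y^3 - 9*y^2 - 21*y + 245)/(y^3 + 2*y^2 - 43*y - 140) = (y - 7)/(y + 4)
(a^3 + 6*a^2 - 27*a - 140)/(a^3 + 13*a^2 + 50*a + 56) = (a - 5)/(a + 2)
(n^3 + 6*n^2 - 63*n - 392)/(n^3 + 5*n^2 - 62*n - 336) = (n + 7)/(n + 6)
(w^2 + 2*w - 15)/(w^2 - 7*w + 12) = (w + 5)/(w - 4)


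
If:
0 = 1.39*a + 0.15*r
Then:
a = -0.107913669064748*r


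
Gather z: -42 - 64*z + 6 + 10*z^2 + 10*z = 10*z^2 - 54*z - 36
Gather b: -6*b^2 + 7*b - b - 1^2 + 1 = -6*b^2 + 6*b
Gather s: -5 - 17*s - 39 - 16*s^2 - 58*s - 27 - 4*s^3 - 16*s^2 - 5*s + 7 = -4*s^3 - 32*s^2 - 80*s - 64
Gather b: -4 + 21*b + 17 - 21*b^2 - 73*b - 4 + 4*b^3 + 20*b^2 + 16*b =4*b^3 - b^2 - 36*b + 9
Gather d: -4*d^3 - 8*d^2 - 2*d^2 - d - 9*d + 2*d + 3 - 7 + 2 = -4*d^3 - 10*d^2 - 8*d - 2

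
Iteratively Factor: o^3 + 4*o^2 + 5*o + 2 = (o + 2)*(o^2 + 2*o + 1) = (o + 1)*(o + 2)*(o + 1)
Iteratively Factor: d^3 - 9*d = (d + 3)*(d^2 - 3*d) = (d - 3)*(d + 3)*(d)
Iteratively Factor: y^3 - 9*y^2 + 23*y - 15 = (y - 1)*(y^2 - 8*y + 15) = (y - 5)*(y - 1)*(y - 3)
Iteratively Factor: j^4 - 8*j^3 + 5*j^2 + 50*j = (j - 5)*(j^3 - 3*j^2 - 10*j) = (j - 5)^2*(j^2 + 2*j) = (j - 5)^2*(j + 2)*(j)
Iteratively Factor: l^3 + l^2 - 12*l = (l + 4)*(l^2 - 3*l) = (l - 3)*(l + 4)*(l)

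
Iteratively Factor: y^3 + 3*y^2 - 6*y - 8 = (y + 1)*(y^2 + 2*y - 8) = (y - 2)*(y + 1)*(y + 4)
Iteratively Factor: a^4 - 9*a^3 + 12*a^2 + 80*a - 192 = (a - 4)*(a^3 - 5*a^2 - 8*a + 48) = (a - 4)^2*(a^2 - a - 12) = (a - 4)^3*(a + 3)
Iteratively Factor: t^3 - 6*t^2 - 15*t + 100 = (t + 4)*(t^2 - 10*t + 25) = (t - 5)*(t + 4)*(t - 5)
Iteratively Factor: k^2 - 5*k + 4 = (k - 4)*(k - 1)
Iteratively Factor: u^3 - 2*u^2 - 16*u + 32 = (u - 4)*(u^2 + 2*u - 8) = (u - 4)*(u - 2)*(u + 4)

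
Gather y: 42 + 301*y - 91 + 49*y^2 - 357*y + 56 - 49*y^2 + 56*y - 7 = 0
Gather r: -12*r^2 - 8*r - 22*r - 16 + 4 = -12*r^2 - 30*r - 12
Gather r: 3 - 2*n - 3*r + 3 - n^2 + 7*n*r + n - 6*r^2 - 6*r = -n^2 - n - 6*r^2 + r*(7*n - 9) + 6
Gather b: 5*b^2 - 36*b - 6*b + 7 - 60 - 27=5*b^2 - 42*b - 80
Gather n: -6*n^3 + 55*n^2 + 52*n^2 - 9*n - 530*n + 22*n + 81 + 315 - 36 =-6*n^3 + 107*n^2 - 517*n + 360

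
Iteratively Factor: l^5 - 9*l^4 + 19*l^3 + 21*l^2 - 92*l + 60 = (l - 2)*(l^4 - 7*l^3 + 5*l^2 + 31*l - 30) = (l - 3)*(l - 2)*(l^3 - 4*l^2 - 7*l + 10) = (l - 5)*(l - 3)*(l - 2)*(l^2 + l - 2) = (l - 5)*(l - 3)*(l - 2)*(l + 2)*(l - 1)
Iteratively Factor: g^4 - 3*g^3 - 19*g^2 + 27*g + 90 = (g - 5)*(g^3 + 2*g^2 - 9*g - 18) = (g - 5)*(g + 3)*(g^2 - g - 6) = (g - 5)*(g - 3)*(g + 3)*(g + 2)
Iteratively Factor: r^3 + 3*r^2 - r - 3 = (r + 1)*(r^2 + 2*r - 3) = (r + 1)*(r + 3)*(r - 1)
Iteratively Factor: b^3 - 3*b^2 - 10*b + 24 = (b + 3)*(b^2 - 6*b + 8) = (b - 2)*(b + 3)*(b - 4)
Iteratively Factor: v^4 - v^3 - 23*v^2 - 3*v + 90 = (v + 3)*(v^3 - 4*v^2 - 11*v + 30) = (v + 3)^2*(v^2 - 7*v + 10) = (v - 5)*(v + 3)^2*(v - 2)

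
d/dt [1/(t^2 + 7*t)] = (-2*t - 7)/(t^2*(t + 7)^2)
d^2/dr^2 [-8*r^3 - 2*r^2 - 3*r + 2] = -48*r - 4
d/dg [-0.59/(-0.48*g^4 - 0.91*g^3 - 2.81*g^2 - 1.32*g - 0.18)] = (-1.1328*g^3 - 1.6107*g^2 - 3.3158*g - 0.7788)/(0.48*g^4 + 0.91*g^3 + 2.81*g^2 + 1.32*g + 0.18)^2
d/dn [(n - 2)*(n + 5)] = 2*n + 3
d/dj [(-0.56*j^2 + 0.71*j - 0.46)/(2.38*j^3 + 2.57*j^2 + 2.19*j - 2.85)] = (1.3328*j^4 - 3.3796*j^3 + 0.233300000000001*j^2 + 5.5564*j - 1.0161)/(5.6644*j^6 + 12.2332*j^5 + 17.0293*j^4 - 2.3094*j^3 - 9.8529*j^2 - 12.483*j + 8.1225)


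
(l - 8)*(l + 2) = l^2 - 6*l - 16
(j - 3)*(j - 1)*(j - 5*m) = j^3 - 5*j^2*m - 4*j^2 + 20*j*m + 3*j - 15*m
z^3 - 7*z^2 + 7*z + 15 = (z - 5)*(z - 3)*(z + 1)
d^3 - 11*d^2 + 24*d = d*(d - 8)*(d - 3)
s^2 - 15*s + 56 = (s - 8)*(s - 7)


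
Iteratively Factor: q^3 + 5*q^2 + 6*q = (q + 3)*(q^2 + 2*q) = q*(q + 3)*(q + 2)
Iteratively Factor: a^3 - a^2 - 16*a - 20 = (a + 2)*(a^2 - 3*a - 10) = (a - 5)*(a + 2)*(a + 2)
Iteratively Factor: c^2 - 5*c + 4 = (c - 4)*(c - 1)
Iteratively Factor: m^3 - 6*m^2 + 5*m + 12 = (m + 1)*(m^2 - 7*m + 12) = (m - 4)*(m + 1)*(m - 3)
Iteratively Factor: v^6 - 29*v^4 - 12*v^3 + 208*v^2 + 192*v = (v + 1)*(v^5 - v^4 - 28*v^3 + 16*v^2 + 192*v) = v*(v + 1)*(v^4 - v^3 - 28*v^2 + 16*v + 192) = v*(v - 4)*(v + 1)*(v^3 + 3*v^2 - 16*v - 48) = v*(v - 4)*(v + 1)*(v + 4)*(v^2 - v - 12) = v*(v - 4)*(v + 1)*(v + 3)*(v + 4)*(v - 4)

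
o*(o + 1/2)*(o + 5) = o^3 + 11*o^2/2 + 5*o/2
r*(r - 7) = r^2 - 7*r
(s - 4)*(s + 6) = s^2 + 2*s - 24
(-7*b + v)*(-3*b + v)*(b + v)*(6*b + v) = 126*b^4 + 87*b^3*v - 43*b^2*v^2 - 3*b*v^3 + v^4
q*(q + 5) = q^2 + 5*q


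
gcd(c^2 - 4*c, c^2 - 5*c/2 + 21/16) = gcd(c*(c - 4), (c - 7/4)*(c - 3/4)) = 1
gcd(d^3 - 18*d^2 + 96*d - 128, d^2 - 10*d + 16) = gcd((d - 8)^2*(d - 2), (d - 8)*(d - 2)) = d^2 - 10*d + 16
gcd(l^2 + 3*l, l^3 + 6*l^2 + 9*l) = l^2 + 3*l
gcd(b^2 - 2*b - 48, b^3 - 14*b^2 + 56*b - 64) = b - 8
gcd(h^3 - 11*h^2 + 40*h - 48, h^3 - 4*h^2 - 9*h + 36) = h^2 - 7*h + 12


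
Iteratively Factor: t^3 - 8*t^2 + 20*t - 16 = (t - 2)*(t^2 - 6*t + 8) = (t - 2)^2*(t - 4)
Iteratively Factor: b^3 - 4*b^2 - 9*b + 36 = (b + 3)*(b^2 - 7*b + 12) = (b - 3)*(b + 3)*(b - 4)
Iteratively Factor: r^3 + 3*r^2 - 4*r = (r + 4)*(r^2 - r) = r*(r + 4)*(r - 1)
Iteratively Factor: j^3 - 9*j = (j - 3)*(j^2 + 3*j) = (j - 3)*(j + 3)*(j)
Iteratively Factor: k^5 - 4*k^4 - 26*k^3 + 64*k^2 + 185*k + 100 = (k - 5)*(k^4 + k^3 - 21*k^2 - 41*k - 20) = (k - 5)*(k + 1)*(k^3 - 21*k - 20) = (k - 5)*(k + 1)*(k + 4)*(k^2 - 4*k - 5) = (k - 5)^2*(k + 1)*(k + 4)*(k + 1)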